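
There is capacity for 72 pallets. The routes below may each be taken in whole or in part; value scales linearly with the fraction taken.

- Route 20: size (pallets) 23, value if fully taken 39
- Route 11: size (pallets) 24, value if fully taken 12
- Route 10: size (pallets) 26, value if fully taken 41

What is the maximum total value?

Best value per unit of size first: Route 20 39/23≈1.7, Route 10 41/26≈1.58, Route 11 12/24≈0.5.
Take all of Route 20 (23 pallets, value 39) — 49 pallets left.
Route 10: take in full, 26 pallets for value 41 — 23 left.
Fill the last 23 pallets with part of Route 11: 23/24 of it earns 11.5.
Total value = 91.5.

91.5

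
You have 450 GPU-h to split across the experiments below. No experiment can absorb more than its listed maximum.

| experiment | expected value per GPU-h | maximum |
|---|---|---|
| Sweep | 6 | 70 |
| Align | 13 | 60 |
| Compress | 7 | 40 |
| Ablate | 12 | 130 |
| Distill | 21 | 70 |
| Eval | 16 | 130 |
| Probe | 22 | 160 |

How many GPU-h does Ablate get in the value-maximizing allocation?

Rank by expected value per GPU-h: Probe 22 > Distill 21 > Eval 16 > Align 13 > Ablate 12 > Compress 7 > Sweep 6.
Give Probe 160 to hit its cap of 160 → 290 left.
Distill takes 70 to reach its cap of 70 → 220 left.
Give Eval 130 to hit its cap of 130 → 90 left.
Align takes 60 to reach its cap of 60 → 30 left.
Ablate: +30 (room for 130) → 30. Pool exhausted.

30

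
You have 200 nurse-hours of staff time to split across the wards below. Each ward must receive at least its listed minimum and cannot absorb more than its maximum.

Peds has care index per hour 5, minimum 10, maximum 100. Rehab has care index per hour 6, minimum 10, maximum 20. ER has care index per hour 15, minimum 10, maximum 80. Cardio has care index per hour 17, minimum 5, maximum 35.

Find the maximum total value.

Meeting every minimum uses 10+10+10+5 = 35 nurse-hours, leaving 165.
Highest care index per hour first: Cardio 17 > ER 15 > Rehab 6 > Peds 5.
Cardio: +30 to 35 (cap) ; 135 left.
Give ER 70 more to hit its cap of 80 ; 65 left.
Rehab: +10 to 20 (cap) ; 55 left.
Peds: +55 (room for 90) → 65. Pool exhausted.
Total = 5×65 + 6×20 + 15×80 + 17×35 = 2240.

2240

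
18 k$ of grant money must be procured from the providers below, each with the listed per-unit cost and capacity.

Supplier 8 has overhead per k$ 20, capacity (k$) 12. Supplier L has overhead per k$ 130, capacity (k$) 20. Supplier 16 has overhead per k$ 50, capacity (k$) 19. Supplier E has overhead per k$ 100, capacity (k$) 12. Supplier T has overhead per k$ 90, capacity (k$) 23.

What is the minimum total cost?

Cheapest first:
Take 12 from Supplier 8 at 20 → need 6 more.
Supplier 16 at 50: take 6 of its 19 → requirement met.
Supplier T, Supplier E, Supplier L: unused.
Cost = 12×20 + 6×50 = 540.

540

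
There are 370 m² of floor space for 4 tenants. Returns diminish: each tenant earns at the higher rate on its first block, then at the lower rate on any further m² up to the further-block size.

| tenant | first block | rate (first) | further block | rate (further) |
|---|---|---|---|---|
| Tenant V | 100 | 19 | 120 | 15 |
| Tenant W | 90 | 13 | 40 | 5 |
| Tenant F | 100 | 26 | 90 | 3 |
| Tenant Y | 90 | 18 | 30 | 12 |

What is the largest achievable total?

7320

Rank every tier by rate: Tenant F/first 26 > Tenant V/first 19 > Tenant Y/first 18 > Tenant V/second 15 > Tenant W/first 13 > Tenant Y/second 12 > Tenant W/second 5 > Tenant F/second 3.
Fill Tenant F first block (100 at 26) → 270 left.
Fill Tenant V first block (100 at 19) → 170 left.
Tenant Y/first (18): +90 → 80 left.
Tenant V/second: +80 of 120 at 15; pool empty.
Total = 26×100 + 19×100 + 18×90 + 15×80 = 7320.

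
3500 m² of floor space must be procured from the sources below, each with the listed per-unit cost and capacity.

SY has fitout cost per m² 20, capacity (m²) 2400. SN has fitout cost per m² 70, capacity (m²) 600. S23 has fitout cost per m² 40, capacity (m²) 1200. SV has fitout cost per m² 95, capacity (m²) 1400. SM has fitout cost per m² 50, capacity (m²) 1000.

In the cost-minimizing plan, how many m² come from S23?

1100

Cheapest first:
SY at 20: take all 2400 m² — 1100 still needed.
S23 at 40: take 1100 of its 1200 — requirement met.
SM, SN, SV: unused.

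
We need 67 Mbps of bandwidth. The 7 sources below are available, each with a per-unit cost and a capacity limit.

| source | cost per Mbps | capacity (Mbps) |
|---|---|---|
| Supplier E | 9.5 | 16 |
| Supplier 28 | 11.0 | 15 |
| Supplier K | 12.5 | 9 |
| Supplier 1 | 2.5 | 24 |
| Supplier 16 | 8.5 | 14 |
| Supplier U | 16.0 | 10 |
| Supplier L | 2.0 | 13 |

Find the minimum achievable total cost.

357

Cheapest first:
Supplier L at 2.0: take all 13 Mbps ; 54 still needed.
Supplier 1 at 2.5: take all 24 Mbps ; 30 still needed.
Take 14 from Supplier 16 at 8.5 ; need 16 more.
Supplier E (9.5): use full 16 ; 0 Mbps to go.
Supplier 28, Supplier K, Supplier U: unused.
Cost = 13×2.0 + 24×2.5 + 14×8.5 + 16×9.5 = 357.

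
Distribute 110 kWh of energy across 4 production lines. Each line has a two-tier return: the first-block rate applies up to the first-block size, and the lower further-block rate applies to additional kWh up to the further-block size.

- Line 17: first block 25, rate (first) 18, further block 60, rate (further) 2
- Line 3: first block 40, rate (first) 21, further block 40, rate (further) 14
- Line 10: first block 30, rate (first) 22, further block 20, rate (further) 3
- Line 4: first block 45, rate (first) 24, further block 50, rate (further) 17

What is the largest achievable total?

Treat each block as its own option and order by rate: Line 4/T1 24 > Line 10/T1 22 > Line 3/T1 21 > Line 17/T1 18 > Line 4/T2 17 > Line 3/T2 14 > Line 10/T2 3 > Line 17/T2 2.
Fill Line 4 T1 block (45 at 24) — 65 left.
Line 10/T1 (22): +30 — 35 left.
Line 3 T1 at 21: only 35 left, fill 35.
Total = 24×45 + 22×30 + 21×35 = 2475.

2475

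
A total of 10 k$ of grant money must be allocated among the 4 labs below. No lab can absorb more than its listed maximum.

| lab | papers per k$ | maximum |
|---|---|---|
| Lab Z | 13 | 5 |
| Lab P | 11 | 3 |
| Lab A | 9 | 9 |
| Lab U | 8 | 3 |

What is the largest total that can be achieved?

Highest papers per k$ first: Lab Z 13 > Lab P 11 > Lab A 9 > Lab U 8.
Lab Z: +5 to 5 (cap) — 5 left.
Lab P: +3 to 3 (cap) — 2 left.
Lab A has room for 9 but only 2 remain, so it gets 2.
Total = 13×5 + 11×3 + 9×2 = 116.

116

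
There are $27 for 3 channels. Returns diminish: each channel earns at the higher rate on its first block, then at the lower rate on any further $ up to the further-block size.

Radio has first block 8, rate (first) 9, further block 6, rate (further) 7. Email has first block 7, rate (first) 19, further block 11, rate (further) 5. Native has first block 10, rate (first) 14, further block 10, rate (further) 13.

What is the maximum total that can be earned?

403

Treat each block as its own option and order by rate: Email/T1 19 > Native/T1 14 > Native/T2 13 > Radio/T1 9 > Radio/T2 7 > Email/T2 5.
Email/T1 (19): +7 — 20 left.
Fill Native T1 block (10 at 14) — 10 left.
Fill Native T2 block (10 at 13) — 0 left.
Total = 19×7 + 14×10 + 13×10 = 403.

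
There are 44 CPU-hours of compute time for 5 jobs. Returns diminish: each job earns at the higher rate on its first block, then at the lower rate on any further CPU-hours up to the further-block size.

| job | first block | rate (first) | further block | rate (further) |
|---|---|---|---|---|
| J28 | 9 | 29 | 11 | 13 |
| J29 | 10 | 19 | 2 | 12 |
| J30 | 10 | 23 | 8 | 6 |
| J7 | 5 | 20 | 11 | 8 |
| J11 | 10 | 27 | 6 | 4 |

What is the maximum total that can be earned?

1051

Rank every tier by rate: J28/T1 29 > J11/T1 27 > J30/T1 23 > J7/T1 20 > J29/T1 19 > J28/T2 13 > J29/T2 12 > J7/T2 8 > J30/T2 6 > J11/T2 4.
Fill J28 T1 block (9 at 29) → 35 left.
J11 T1 at 27: fill all 10 → 25 left.
J30 T1 at 23: fill all 10 → 15 left.
J7 T1 at 20: fill all 5 → 10 left.
J29 T1 at 19: fill all 10 → 0 left.
Total = 29×9 + 27×10 + 23×10 + 20×5 + 19×10 = 1051.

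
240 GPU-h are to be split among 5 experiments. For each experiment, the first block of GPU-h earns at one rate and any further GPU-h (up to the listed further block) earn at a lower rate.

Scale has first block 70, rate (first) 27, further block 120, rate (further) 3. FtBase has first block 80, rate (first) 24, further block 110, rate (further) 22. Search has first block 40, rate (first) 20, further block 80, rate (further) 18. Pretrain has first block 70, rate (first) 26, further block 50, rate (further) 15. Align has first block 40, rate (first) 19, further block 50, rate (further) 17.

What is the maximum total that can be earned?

Treat each block as its own option and order by rate: Scale/tier1 27 > Pretrain/tier1 26 > FtBase/tier1 24 > FtBase/tier2 22 > Search/tier1 20 > Align/tier1 19 > Search/tier2 18 > Align/tier2 17 > Pretrain/tier2 15 > Scale/tier2 3.
Fill Scale tier1 block (70 at 27) → 170 left.
Pretrain tier1 at 26: fill all 70 → 100 left.
FtBase tier1 at 24: fill all 80 → 20 left.
FtBase/tier2: +20 of 110 at 22; pool empty.
Total = 27×70 + 26×70 + 24×80 + 22×20 = 6070.

6070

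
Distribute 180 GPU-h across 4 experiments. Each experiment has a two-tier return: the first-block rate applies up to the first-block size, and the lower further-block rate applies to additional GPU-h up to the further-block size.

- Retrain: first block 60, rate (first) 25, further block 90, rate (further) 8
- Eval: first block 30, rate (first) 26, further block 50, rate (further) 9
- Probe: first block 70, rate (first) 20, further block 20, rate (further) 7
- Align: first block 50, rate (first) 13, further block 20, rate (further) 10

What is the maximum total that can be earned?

Treat each block as its own option and order by rate: Eval/tier1 26 > Retrain/tier1 25 > Probe/tier1 20 > Align/tier1 13 > Align/tier2 10 > Eval/tier2 9 > Retrain/tier2 8 > Probe/tier2 7.
Eval tier1 at 26: fill all 30 → 150 left.
Retrain tier1 at 25: fill all 60 → 90 left.
Fill Probe tier1 block (70 at 20) → 20 left.
20 remain; put them into Align tier1 at 13.
Total = 26×30 + 25×60 + 20×70 + 13×20 = 3940.

3940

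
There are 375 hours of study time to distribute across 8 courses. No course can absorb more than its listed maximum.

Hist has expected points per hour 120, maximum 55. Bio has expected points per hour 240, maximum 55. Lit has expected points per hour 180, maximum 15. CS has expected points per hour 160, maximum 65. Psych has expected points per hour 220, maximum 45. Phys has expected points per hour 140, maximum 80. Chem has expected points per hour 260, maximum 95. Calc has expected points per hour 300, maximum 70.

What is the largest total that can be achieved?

86100

Rank by expected points per hour: Calc 300 > Chem 260 > Bio 240 > Psych 220 > Lit 180 > CS 160 > Phys 140 > Hist 120.
Calc takes 70 to reach its cap of 70 ; 305 left.
Give Chem 95 to hit its cap of 95 ; 210 left.
Bio: +55 to 55 (cap) ; 155 left.
Psych: +45 to 45 (cap) ; 110 left.
Give Lit 15 to hit its cap of 15 ; 95 left.
CS takes 65 to reach its cap of 65 ; 30 left.
Phys has room for 80 but only 30 remain, so it gets 30.
Total = 240×55 + 180×15 + 160×65 + 220×45 + 140×30 + 260×95 + 300×70 = 86100.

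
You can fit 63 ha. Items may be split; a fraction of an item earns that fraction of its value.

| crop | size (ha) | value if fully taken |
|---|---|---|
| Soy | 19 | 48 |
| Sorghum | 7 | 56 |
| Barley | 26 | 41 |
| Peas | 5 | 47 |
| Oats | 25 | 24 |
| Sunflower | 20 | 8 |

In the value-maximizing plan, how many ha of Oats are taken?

6

Best value per unit of size first: Peas 47/5≈9.4, Sorghum 56/7≈8, Soy 48/19≈2.53, Barley 41/26≈1.58, Oats 24/25≈0.96, Sunflower 8/20≈0.4.
Peas: take in full, 5 ha for value 47 ; 58 left.
Sorghum: take in full, 7 ha for value 56 ; 51 left.
Take all of Soy (19 ha, value 48) ; 32 ha left.
Barley: take in full, 26 ha for value 41 ; 6 left.
Fill the last 6 ha with part of Oats: 6/25 of it earns 5.76.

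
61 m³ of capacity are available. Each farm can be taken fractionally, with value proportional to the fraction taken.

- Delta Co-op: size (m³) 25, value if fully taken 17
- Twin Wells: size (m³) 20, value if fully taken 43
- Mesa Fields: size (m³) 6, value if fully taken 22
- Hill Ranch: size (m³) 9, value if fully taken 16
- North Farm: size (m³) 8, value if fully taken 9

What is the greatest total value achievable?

Rank by value-to-size ratio: Mesa Fields 22/6≈3.67, Twin Wells 43/20≈2.15, Hill Ranch 16/9≈1.78, North Farm 9/8≈1.12, Delta Co-op 17/25≈0.68.
All 6 m³ of Mesa Fields fit (value 22) → 55 remain.
Take all of Twin Wells (20 m³, value 43) → 35 m³ left.
All 9 m³ of Hill Ranch fit (value 16) → 26 remain.
All 8 m³ of North Farm fit (value 9) → 18 remain.
18 m³ left: a 18/25 share of Delta Co-op gives 17×18/25 = 12.24.
Total value = 102.24.

102.24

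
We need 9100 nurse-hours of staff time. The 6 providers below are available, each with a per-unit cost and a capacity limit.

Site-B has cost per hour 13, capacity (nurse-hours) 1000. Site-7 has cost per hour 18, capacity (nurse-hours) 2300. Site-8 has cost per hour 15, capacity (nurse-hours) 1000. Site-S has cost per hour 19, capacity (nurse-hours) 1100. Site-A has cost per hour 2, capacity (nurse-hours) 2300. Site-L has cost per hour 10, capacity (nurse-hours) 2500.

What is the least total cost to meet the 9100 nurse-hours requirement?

Fill from the cheapest provider first.
Site-A at 2: take all 2300 nurse-hours — 6800 still needed.
Site-L (10): use full 2500 — 4300 nurse-hours to go.
Take 1000 from Site-B at 13 — need 3300 more.
Site-8 (15): use full 1000 — 2300 nurse-hours to go.
Take 2300 from Site-7 at 18 — need 0 more.
Site-S: unused.
Cost = 2300×2 + 2500×10 + 1000×13 + 1000×15 + 2300×18 = 99000.

99000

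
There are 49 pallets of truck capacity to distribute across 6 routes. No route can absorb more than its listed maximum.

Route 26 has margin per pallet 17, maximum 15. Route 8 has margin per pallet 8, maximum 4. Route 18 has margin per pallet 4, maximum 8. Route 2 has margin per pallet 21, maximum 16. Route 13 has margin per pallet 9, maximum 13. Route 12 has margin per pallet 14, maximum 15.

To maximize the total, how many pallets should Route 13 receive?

Highest margin per pallet first: Route 2 21 > Route 26 17 > Route 12 14 > Route 13 9 > Route 8 8 > Route 18 4.
Route 2: +16 to 16 (cap) — 33 left.
Give Route 26 15 to hit its cap of 15 — 18 left.
Route 12 takes 15 to reach its cap of 15 — 3 left.
Route 13 has room for 13 but only 3 remain, so it gets 3.

3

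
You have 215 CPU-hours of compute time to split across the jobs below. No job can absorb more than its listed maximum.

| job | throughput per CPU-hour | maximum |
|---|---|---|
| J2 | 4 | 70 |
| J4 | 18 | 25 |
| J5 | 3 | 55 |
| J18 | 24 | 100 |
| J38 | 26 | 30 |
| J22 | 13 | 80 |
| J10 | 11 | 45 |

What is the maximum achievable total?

4410

Rank by throughput per CPU-hour: J38 26 > J18 24 > J4 18 > J22 13 > J10 11 > J2 4 > J5 3.
J38: +30 to 30 (cap) → 185 left.
J18 takes 100 to reach its cap of 100 → 85 left.
J4: +25 to 25 (cap) → 60 left.
J22 has room for 80 but only 60 remain, so it gets 60.
Total = 18×25 + 24×100 + 26×30 + 13×60 = 4410.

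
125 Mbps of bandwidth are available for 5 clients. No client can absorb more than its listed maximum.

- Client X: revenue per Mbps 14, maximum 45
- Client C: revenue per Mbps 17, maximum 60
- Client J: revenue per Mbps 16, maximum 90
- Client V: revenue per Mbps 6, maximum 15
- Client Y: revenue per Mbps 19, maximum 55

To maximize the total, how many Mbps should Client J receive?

Highest revenue per Mbps first: Client Y 19 > Client C 17 > Client J 16 > Client X 14 > Client V 6.
Client Y: +55 to 55 (cap) — 70 left.
Client C takes 60 to reach its cap of 60 — 10 left.
Client J has room for 90 but only 10 remain, so it gets 10.

10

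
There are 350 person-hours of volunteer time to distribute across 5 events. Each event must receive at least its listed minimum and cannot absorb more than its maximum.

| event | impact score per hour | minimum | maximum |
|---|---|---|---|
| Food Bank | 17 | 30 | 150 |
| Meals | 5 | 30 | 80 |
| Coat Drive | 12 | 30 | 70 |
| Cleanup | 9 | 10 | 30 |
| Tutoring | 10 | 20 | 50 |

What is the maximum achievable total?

4410

Meeting every minimum uses 30+30+30+10+20 = 120 person-hours, leaving 230.
Highest impact score per hour first: Food Bank 17 > Coat Drive 12 > Tutoring 10 > Cleanup 9 > Meals 5.
Give Food Bank 120 more to hit its cap of 150 ; 110 left.
Coat Drive: +40 to 70 (cap) ; 70 left.
Give Tutoring 30 more to hit its cap of 50 ; 40 left.
Cleanup: +20 to 30 (cap) ; 20 left.
Meals: +20 (room for 50) → 50. Pool exhausted.
Total = 17×150 + 5×50 + 12×70 + 9×30 + 10×50 = 4410.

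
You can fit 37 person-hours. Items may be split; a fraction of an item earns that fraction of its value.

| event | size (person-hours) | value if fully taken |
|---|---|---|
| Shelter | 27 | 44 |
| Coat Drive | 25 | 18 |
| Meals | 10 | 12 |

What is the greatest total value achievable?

Rank by value-to-size ratio: Shelter 44/27≈1.63, Meals 12/10≈1.2, Coat Drive 18/25≈0.72.
Take all of Shelter (27 person-hours, value 44) — 10 person-hours left.
All 10 person-hours of Meals fit (value 12) — 0 remain.
Total value = 56.

56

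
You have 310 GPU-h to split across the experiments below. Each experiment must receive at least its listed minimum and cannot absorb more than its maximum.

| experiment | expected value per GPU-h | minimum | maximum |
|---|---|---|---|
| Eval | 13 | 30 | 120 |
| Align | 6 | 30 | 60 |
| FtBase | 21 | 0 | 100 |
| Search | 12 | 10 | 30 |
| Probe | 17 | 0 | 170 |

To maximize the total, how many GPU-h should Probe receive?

140

Meeting every minimum uses 30+30+0+10+0 = 70 GPU-h, leaving 240.
Rank by expected value per GPU-h: FtBase 21 > Probe 17 > Eval 13 > Search 12 > Align 6.
Give FtBase 100 more to hit its cap of 100 ; 140 left.
Probe has room for 170 more but only 140 remain, so it gets 140.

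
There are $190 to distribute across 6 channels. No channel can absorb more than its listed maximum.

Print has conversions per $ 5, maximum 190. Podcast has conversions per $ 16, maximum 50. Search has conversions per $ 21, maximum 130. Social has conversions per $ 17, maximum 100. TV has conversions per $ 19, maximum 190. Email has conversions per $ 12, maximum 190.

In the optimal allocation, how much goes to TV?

Order the channels by conversions per $: Search 21 > TV 19 > Social 17 > Podcast 16 > Email 12 > Print 5.
Search: +130 to 130 (cap) ; 60 left.
TV: +60 (room for 190) → 60. Pool exhausted.

60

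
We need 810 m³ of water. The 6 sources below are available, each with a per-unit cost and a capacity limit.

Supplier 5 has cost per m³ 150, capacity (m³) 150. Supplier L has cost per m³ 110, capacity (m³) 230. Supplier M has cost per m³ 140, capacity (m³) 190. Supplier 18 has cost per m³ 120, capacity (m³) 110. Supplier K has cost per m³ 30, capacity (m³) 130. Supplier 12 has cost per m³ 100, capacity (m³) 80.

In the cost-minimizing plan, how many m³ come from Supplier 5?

Fill from the cheapest source first.
Supplier K at 30: take all 130 m³ — 680 still needed.
Supplier 12 (100): use full 80 — 600 m³ to go.
Supplier L at 110: take all 230 m³ — 370 still needed.
Supplier 18 (120): use full 110 — 260 m³ to go.
Supplier M at 140: take all 190 m³ — 70 still needed.
Supplier 5 at 150: take 70 of its 150 — requirement met.

70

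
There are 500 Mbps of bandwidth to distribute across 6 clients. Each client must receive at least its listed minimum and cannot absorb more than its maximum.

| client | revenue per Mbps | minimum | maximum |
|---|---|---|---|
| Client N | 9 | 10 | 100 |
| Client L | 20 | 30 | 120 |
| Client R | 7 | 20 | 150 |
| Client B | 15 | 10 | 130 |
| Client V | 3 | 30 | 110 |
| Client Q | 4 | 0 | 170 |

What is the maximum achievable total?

6180

Meeting every minimum uses 10+30+20+10+30+0 = 100 Mbps, leaving 400.
Highest revenue per Mbps first: Client L 20 > Client B 15 > Client N 9 > Client R 7 > Client Q 4 > Client V 3.
Client L: +90 to 120 (cap) → 310 left.
Client B: +120 to 130 (cap) → 190 left.
Give Client N 90 more to hit its cap of 100 → 100 left.
Client R has room for 130 more but only 100 remain, so it gets 120.
Total = 9×100 + 20×120 + 7×120 + 15×130 + 3×30 = 6180.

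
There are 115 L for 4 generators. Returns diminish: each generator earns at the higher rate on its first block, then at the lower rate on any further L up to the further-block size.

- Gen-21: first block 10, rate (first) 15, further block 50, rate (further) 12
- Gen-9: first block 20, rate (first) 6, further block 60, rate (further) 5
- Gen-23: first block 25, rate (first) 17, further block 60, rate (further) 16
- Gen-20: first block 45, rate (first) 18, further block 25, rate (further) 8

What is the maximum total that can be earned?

1955

Order all 8 blocks by rate: Gen-20/T1 18 > Gen-23/T1 17 > Gen-23/T2 16 > Gen-21/T1 15 > Gen-21/T2 12 > Gen-20/T2 8 > Gen-9/T1 6 > Gen-9/T2 5.
Fill Gen-20 T1 block (45 at 18) → 70 left.
Fill Gen-23 T1 block (25 at 17) → 45 left.
45 remain; put them into Gen-23 T2 at 16.
Total = 18×45 + 17×25 + 16×45 = 1955.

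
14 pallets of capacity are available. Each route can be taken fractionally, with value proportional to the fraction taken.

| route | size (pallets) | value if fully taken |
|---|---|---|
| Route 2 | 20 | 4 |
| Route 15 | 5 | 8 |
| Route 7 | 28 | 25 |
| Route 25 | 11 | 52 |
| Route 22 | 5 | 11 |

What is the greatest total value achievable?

58.6

Sort by value density: Route 25 52/11≈4.73, Route 22 11/5≈2.2, Route 15 8/5≈1.6, Route 7 25/28≈0.893, Route 2 4/20≈0.2.
All 11 pallets of Route 25 fit (value 52) ; 3 remain.
Only 3 pallets remain; take 3/5 of Route 22 for value 11×3/5 = 6.6.
Total value = 58.6.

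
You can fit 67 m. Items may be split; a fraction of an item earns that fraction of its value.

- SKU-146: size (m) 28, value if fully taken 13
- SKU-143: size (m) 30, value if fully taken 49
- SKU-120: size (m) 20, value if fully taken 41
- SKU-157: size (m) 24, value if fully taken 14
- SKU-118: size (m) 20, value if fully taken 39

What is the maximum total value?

124.1

Best value per unit of size first: SKU-120 41/20≈2.05, SKU-118 39/20≈1.95, SKU-143 49/30≈1.63, SKU-157 14/24≈0.583, SKU-146 13/28≈0.464.
Take all of SKU-120 (20 m, value 41) ; 47 m left.
All 20 m of SKU-118 fit (value 39) ; 27 remain.
Fill the last 27 m with part of SKU-143: 27/30 of it earns 44.1.
Total value = 124.1.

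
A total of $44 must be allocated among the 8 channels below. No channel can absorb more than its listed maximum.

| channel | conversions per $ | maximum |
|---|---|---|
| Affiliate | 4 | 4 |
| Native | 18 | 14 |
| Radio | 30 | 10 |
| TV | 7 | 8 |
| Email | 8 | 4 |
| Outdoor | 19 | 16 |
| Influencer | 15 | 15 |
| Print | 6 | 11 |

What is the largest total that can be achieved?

916

Highest conversions per $ first: Radio 30 > Outdoor 19 > Native 18 > Influencer 15 > Email 8 > TV 7 > Print 6 > Affiliate 4.
Radio: +10 to 10 (cap) → 34 left.
Outdoor takes 16 to reach its cap of 16 → 18 left.
Native: +14 to 14 (cap) → 4 left.
Influencer: +4 (room for 15) → 4. Pool exhausted.
Total = 18×14 + 30×10 + 19×16 + 15×4 = 916.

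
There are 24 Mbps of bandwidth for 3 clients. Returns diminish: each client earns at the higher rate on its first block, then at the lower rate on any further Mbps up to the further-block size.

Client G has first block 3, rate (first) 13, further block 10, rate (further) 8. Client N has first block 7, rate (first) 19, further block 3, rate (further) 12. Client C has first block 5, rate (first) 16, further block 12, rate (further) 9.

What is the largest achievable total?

342

Order all 6 blocks by rate: Client N/T1 19 > Client C/T1 16 > Client G/T1 13 > Client N/T2 12 > Client C/T2 9 > Client G/T2 8.
Client N T1 at 19: fill all 7 ; 17 left.
Client C/T1 (16): +5 ; 12 left.
Client G T1 at 13: fill all 3 ; 9 left.
Client N/T2 (12): +3 ; 6 left.
Client C T2 at 9: only 6 left, fill 6.
Total = 19×7 + 16×5 + 13×3 + 12×3 + 9×6 = 342.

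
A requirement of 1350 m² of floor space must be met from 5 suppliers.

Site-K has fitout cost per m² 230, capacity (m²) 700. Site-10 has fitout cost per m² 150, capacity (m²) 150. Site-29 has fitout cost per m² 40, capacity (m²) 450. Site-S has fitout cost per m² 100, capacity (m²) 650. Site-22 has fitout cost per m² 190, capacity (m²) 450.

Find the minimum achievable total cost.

Fill from the cheapest supplier first.
Site-29 (40): use full 450 ; 900 m² to go.
Site-S at 100: take all 650 m² ; 250 still needed.
Site-10 at 150: take all 150 m² ; 100 still needed.
Take 100 from Site-22 at 190 to finish.
Site-K: unused.
Cost = 450×40 + 650×100 + 150×150 + 100×190 = 124500.

124500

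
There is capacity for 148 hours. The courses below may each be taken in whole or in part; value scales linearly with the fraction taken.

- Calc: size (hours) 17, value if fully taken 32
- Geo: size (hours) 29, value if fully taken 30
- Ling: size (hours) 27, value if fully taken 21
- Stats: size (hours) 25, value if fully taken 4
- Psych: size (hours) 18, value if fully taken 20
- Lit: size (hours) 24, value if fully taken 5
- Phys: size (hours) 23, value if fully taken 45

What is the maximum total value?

154.6

Best value per unit of size first: Phys 45/23≈1.96, Calc 32/17≈1.88, Psych 20/18≈1.11, Geo 30/29≈1.03, Ling 21/27≈0.778, Lit 5/24≈0.208, Stats 4/25≈0.16.
All 23 hours of Phys fit (value 45) → 125 remain.
All 17 hours of Calc fit (value 32) → 108 remain.
All 18 hours of Psych fit (value 20) → 90 remain.
Take all of Geo (29 hours, value 30) → 61 hours left.
Ling: take in full, 27 hours for value 21 → 34 left.
All 24 hours of Lit fit (value 5) → 10 remain.
Only 10 hours remain; take 10/25 of Stats for value 4×10/25 = 1.6.
Total value = 154.6.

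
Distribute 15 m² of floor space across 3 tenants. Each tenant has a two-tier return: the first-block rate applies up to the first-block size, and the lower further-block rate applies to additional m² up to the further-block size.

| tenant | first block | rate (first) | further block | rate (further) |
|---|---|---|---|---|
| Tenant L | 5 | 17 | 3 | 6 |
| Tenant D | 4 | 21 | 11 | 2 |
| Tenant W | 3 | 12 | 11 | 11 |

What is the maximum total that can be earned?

238

Treat each block as its own option and order by rate: Tenant D/T1 21 > Tenant L/T1 17 > Tenant W/T1 12 > Tenant W/T2 11 > Tenant L/T2 6 > Tenant D/T2 2.
Tenant D/T1 (21): +4 — 11 left.
Tenant L/T1 (17): +5 — 6 left.
Tenant W/T1 (12): +3 — 3 left.
3 remain; put them into Tenant W T2 at 11.
Total = 21×4 + 17×5 + 12×3 + 11×3 = 238.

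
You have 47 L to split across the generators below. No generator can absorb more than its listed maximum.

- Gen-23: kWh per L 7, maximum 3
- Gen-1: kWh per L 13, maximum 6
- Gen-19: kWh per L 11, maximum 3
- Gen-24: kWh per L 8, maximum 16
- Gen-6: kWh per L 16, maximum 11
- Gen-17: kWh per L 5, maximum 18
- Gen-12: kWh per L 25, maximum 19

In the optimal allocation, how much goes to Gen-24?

Rank by kWh per L: Gen-12 25 > Gen-6 16 > Gen-1 13 > Gen-19 11 > Gen-24 8 > Gen-23 7 > Gen-17 5.
Gen-12: +19 to 19 (cap) ; 28 left.
Gen-6: +11 to 11 (cap) ; 17 left.
Gen-1 takes 6 to reach its cap of 6 ; 11 left.
Gen-19: +3 to 3 (cap) ; 8 left.
Gen-24 has room for 16 but only 8 remain, so it gets 8.

8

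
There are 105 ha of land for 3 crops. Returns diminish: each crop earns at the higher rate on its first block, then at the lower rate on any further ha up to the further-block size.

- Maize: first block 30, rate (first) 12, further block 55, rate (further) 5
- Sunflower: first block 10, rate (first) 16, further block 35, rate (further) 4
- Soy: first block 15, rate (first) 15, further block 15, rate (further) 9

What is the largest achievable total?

Rank every tier by rate: Sunflower/first 16 > Soy/first 15 > Maize/first 12 > Soy/second 9 > Maize/second 5 > Sunflower/second 4.
Sunflower/first (16): +10 ; 95 left.
Soy/first (15): +15 ; 80 left.
Maize/first (12): +30 ; 50 left.
Soy second at 9: fill all 15 ; 35 left.
Maize second at 5: only 35 left, fill 35.
Total = 16×10 + 15×15 + 12×30 + 9×15 + 5×35 = 1055.

1055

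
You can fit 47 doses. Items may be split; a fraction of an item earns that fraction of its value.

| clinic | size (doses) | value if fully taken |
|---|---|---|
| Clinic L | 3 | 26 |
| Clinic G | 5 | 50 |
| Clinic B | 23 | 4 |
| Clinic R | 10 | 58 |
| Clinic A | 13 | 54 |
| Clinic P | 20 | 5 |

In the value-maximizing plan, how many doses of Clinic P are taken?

16

Sort by value density: Clinic G 50/5≈10, Clinic L 26/3≈8.67, Clinic R 58/10≈5.8, Clinic A 54/13≈4.15, Clinic P 5/20≈0.25, Clinic B 4/23≈0.174.
All 5 doses of Clinic G fit (value 50) — 42 remain.
Clinic L: take in full, 3 doses for value 26 — 39 left.
Take all of Clinic R (10 doses, value 58) — 29 doses left.
All 13 doses of Clinic A fit (value 54) — 16 remain.
Fill the last 16 doses with part of Clinic P: 16/20 of it earns 4.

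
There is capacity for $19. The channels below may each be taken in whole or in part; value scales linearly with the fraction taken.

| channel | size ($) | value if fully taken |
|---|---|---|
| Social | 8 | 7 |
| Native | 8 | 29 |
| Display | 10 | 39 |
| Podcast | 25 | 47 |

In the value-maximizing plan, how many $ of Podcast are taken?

1

Rank by value-to-size ratio: Display 39/10≈3.9, Native 29/8≈3.62, Podcast 47/25≈1.88, Social 7/8≈0.875.
Display: take in full, 10 $ for value 39 → 9 left.
Native: take in full, 8 $ for value 29 → 1 left.
Fill the last 1 $ with part of Podcast: 1/25 of it earns 1.88.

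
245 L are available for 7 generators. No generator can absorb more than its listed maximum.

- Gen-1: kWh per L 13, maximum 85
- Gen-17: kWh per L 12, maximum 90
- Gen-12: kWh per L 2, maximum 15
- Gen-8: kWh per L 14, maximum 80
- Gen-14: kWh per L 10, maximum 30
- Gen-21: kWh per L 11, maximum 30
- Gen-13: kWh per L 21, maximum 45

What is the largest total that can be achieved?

Highest kWh per L first: Gen-13 21 > Gen-8 14 > Gen-1 13 > Gen-17 12 > Gen-21 11 > Gen-14 10 > Gen-12 2.
Give Gen-13 45 to hit its cap of 45 — 200 left.
Give Gen-8 80 to hit its cap of 80 — 120 left.
Gen-1 takes 85 to reach its cap of 85 — 35 left.
Gen-17 has room for 90 but only 35 remain, so it gets 35.
Total = 13×85 + 12×35 + 14×80 + 21×45 = 3590.

3590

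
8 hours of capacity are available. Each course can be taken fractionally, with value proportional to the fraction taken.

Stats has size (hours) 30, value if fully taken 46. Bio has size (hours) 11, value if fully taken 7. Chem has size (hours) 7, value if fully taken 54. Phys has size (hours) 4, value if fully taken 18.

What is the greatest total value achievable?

Rank by value-to-size ratio: Chem 54/7≈7.71, Phys 18/4≈4.5, Stats 46/30≈1.53, Bio 7/11≈0.636.
All 7 hours of Chem fit (value 54) — 1 remain.
Fill the last 1 hours with part of Phys: 1/4 of it earns 4.5.
Total value = 58.5.

58.5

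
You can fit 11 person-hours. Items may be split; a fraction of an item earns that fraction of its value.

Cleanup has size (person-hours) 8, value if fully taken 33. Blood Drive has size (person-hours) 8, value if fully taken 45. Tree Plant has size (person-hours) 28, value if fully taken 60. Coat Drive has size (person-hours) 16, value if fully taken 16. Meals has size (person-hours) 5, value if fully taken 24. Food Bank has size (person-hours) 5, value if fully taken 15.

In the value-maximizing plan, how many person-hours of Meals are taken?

3

Rank by value-to-size ratio: Blood Drive 45/8≈5.62, Meals 24/5≈4.8, Cleanup 33/8≈4.12, Food Bank 15/5≈3, Tree Plant 60/28≈2.14, Coat Drive 16/16≈1.
Blood Drive: take in full, 8 person-hours for value 45 ; 3 left.
3 person-hours left: a 3/5 share of Meals gives 24×3/5 = 14.4.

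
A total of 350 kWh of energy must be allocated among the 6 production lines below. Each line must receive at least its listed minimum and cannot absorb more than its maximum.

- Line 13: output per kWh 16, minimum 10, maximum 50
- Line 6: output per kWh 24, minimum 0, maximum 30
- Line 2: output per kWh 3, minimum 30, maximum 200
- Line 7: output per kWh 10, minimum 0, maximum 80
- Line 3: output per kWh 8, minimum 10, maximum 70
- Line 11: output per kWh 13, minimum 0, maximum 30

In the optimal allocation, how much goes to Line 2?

Meeting every minimum uses 10+0+30+0+10+0 = 50 kWh, leaving 300.
Highest output per kWh first: Line 6 24 > Line 13 16 > Line 11 13 > Line 7 10 > Line 3 8 > Line 2 3.
Line 6: +30 to 30 (cap) → 270 left.
Line 13: +40 to 50 (cap) → 230 left.
Line 11 takes 30 more to reach its cap of 30 → 200 left.
Line 7 takes 80 more to reach its cap of 80 → 120 left.
Line 3 takes 60 more to reach its cap of 70 → 60 left.
Only 60 left; Line 2 takes them to reach 90.

90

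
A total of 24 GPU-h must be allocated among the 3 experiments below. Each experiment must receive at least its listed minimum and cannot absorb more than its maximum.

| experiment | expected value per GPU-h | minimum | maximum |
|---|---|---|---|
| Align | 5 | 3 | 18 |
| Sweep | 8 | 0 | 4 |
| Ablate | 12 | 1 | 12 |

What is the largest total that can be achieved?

Meeting every minimum uses 3+0+1 = 4 GPU-h, leaving 20.
Highest expected value per GPU-h first: Ablate 12 > Sweep 8 > Align 5.
Ablate takes 11 more to reach its cap of 12 ; 9 left.
Give Sweep 4 more to hit its cap of 4 ; 5 left.
Align has room for 15 more but only 5 remain, so it gets 8.
Total = 5×8 + 8×4 + 12×12 = 216.

216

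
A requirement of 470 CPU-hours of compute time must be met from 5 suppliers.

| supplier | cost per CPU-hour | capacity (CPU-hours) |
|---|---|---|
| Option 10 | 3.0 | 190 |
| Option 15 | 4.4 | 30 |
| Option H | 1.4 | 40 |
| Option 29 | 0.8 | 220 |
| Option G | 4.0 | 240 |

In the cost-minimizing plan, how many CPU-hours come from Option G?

Fill from the cheapest supplier first.
Option 29 (0.8): use full 220 → 250 CPU-hours to go.
Take 40 from Option H at 1.4 → need 210 more.
Option 10 (3.0): use full 190 → 20 CPU-hours to go.
Option G at 4.0: take 20 of its 240 → requirement met.
Option 15: unused.

20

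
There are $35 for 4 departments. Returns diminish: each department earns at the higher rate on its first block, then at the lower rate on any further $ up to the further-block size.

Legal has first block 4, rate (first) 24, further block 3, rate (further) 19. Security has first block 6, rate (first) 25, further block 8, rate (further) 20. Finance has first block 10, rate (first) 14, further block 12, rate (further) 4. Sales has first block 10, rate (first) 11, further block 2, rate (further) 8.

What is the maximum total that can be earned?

647

Rank every tier by rate: Security/T1 25 > Legal/T1 24 > Security/T2 20 > Legal/T2 19 > Finance/T1 14 > Sales/T1 11 > Sales/T2 8 > Finance/T2 4.
Security T1 at 25: fill all 6 — 29 left.
Fill Legal T1 block (4 at 24) — 25 left.
Fill Security T2 block (8 at 20) — 17 left.
Legal/T2 (19): +3 — 14 left.
Finance T1 at 14: fill all 10 — 4 left.
4 remain; put them into Sales T1 at 11.
Total = 25×6 + 24×4 + 20×8 + 19×3 + 14×10 + 11×4 = 647.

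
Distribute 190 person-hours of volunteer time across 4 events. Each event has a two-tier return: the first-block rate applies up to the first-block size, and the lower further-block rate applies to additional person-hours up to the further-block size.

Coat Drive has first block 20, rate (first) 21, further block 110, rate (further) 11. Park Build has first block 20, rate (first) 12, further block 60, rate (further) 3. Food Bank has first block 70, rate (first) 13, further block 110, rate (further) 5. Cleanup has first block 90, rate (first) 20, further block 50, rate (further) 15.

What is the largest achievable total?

3360

Order all 8 blocks by rate: Coat Drive/T1 21 > Cleanup/T1 20 > Cleanup/T2 15 > Food Bank/T1 13 > Park Build/T1 12 > Coat Drive/T2 11 > Food Bank/T2 5 > Park Build/T2 3.
Coat Drive/T1 (21): +20 ; 170 left.
Fill Cleanup T1 block (90 at 20) ; 80 left.
Cleanup T2 at 15: fill all 50 ; 30 left.
Food Bank T1 at 13: only 30 left, fill 30.
Total = 21×20 + 20×90 + 15×50 + 13×30 = 3360.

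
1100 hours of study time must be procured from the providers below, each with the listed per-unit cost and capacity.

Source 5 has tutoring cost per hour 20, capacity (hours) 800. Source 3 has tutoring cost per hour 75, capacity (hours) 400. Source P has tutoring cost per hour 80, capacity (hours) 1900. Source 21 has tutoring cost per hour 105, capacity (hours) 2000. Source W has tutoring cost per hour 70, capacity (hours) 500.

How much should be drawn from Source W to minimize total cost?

300

Use providers in increasing cost order.
Take 800 from Source 5 at 20 — need 300 more.
Take 300 from Source W at 70 to finish.
Source 3, Source P, Source 21: unused.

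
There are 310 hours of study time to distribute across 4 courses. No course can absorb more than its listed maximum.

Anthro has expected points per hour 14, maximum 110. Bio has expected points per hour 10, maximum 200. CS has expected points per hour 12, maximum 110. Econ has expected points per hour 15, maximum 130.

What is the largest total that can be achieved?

4330

Rank by expected points per hour: Econ 15 > Anthro 14 > CS 12 > Bio 10.
Econ takes 130 to reach its cap of 130 — 180 left.
Anthro takes 110 to reach its cap of 110 — 70 left.
CS: +70 (room for 110) → 70. Pool exhausted.
Total = 14×110 + 12×70 + 15×130 = 4330.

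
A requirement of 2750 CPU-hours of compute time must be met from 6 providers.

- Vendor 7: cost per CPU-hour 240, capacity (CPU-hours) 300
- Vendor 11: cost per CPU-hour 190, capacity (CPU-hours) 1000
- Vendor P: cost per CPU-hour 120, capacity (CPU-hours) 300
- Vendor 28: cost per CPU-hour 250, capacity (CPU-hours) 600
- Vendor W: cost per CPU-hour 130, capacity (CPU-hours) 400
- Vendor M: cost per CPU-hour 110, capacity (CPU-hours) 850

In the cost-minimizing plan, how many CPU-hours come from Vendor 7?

Use providers in increasing cost order.
Vendor M at 110: take all 850 CPU-hours ; 1900 still needed.
Vendor P at 120: take all 300 CPU-hours ; 1600 still needed.
Vendor W (130): use full 400 ; 1200 CPU-hours to go.
Vendor 11 (190): use full 1000 ; 200 CPU-hours to go.
Vendor 7 (240): take the remaining 200 ; done.
Vendor 28: unused.

200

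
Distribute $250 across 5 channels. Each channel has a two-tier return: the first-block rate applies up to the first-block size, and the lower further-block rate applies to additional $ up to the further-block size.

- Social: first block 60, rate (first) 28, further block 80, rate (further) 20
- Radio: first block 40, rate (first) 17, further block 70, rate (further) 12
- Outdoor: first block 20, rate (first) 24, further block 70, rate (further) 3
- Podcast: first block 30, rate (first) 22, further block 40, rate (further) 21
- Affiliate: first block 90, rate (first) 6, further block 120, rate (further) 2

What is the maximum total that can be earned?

Treat each block as its own option and order by rate: Social/first 28 > Outdoor/first 24 > Podcast/first 22 > Podcast/second 21 > Social/second 20 > Radio/first 17 > Radio/second 12 > Affiliate/first 6 > Outdoor/second 3 > Affiliate/second 2.
Fill Social first block (60 at 28) → 190 left.
Fill Outdoor first block (20 at 24) → 170 left.
Fill Podcast first block (30 at 22) → 140 left.
Podcast/second (21): +40 → 100 left.
Fill Social second block (80 at 20) → 20 left.
Radio/first: +20 of 40 at 17; pool empty.
Total = 28×60 + 24×20 + 22×30 + 21×40 + 20×80 + 17×20 = 5600.

5600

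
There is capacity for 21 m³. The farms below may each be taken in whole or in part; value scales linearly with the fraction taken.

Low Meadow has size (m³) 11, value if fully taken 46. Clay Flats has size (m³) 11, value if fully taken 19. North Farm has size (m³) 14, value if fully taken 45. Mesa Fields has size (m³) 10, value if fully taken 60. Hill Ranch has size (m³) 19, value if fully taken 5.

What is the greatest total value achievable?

Best value per unit of size first: Mesa Fields 60/10≈6, Low Meadow 46/11≈4.18, North Farm 45/14≈3.21, Clay Flats 19/11≈1.73, Hill Ranch 5/19≈0.263.
All 10 m³ of Mesa Fields fit (value 60) → 11 remain.
Low Meadow: take in full, 11 m³ for value 46 → 0 left.
Total value = 106.

106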